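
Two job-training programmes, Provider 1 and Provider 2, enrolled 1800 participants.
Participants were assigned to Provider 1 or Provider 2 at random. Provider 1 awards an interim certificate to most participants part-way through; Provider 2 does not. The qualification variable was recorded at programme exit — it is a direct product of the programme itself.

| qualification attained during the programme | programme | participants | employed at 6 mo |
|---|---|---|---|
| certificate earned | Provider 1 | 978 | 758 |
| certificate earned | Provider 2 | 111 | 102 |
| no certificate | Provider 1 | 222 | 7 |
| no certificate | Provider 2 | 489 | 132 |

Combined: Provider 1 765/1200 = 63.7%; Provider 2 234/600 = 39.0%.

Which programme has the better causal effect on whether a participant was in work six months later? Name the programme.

Provider 1

The stratified and pooled comparisons disagree (Provider 2 wins within each qualification attained during the programme; Provider 1 wins overall), so the answer turns on the causal role of qualification attained during the programme.
Stratifying would compare programmes among participants the programmes themselves sorted into qualification attained during the programme groups — a form of selection on an intermediate. The unconditioned pooled rates give the total causal effect.
Pooled: Provider 1 63.7% vs Provider 2 39.0%; Provider 1 is higher overall.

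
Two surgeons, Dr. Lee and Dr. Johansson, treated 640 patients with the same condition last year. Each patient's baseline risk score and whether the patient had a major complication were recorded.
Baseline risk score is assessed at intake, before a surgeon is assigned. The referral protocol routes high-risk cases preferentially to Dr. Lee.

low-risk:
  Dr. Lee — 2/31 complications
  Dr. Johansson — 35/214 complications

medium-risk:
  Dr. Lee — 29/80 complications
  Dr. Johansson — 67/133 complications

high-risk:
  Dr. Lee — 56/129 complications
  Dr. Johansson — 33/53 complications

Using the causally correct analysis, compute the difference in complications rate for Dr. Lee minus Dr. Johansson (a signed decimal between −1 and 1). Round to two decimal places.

-0.14

The baseline risk score-specific comparison favours Dr. Lee throughout, but the pooled figures favour Dr. Johansson. The question is whether to condition on baseline risk score.
Baseline risk score satisfies the back-door criterion: it is not a descendant of the surgeon, and it blocks the spurious path from surgeon to outcome. Adjusting for it (i.e., using the within-baseline risk score rates) gives the causal effect.
Adjusting over the population distribution of baseline risk score: 0.383·(0.065−0.164) + 0.333·(0.362−0.504) + 0.284·(0.434−0.623) = -0.139.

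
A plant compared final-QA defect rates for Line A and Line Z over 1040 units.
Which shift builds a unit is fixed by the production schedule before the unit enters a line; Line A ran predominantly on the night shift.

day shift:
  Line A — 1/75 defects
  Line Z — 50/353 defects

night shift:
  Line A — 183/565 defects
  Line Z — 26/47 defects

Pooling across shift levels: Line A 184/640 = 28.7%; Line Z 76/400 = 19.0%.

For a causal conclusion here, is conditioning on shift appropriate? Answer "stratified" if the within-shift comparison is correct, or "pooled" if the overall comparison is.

stratified

Shift differs across lines for reasons unrelated to any effect of the line itself, and it separately predicts the outcome — a classic confounder. We must compare within shift levels.
Within each level — day shift: 1.3% vs 14.2%; night shift: 32.4% vs 55.3% — Line A is lower every time.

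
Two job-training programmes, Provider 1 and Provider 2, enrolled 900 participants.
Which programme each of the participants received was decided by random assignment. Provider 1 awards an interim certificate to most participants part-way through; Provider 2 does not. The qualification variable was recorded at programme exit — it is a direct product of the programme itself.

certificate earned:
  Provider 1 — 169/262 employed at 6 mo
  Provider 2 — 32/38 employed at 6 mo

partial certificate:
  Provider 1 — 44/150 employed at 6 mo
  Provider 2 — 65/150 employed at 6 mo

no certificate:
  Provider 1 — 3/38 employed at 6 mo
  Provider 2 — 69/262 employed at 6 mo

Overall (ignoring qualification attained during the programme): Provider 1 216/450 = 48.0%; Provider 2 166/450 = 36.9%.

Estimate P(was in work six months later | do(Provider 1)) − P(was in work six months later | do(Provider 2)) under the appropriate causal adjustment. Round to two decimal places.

+0.11

Qualification attained during the programme is recorded after the programme and is itself shifted by it — it sits on the causal path from programme to outcome. Conditioning on a mediator would strip out part of the effect we want; the pooled comparison gives the total causal effect.
The causal difference is the pooled difference: 0.480 − 0.369 = +0.111.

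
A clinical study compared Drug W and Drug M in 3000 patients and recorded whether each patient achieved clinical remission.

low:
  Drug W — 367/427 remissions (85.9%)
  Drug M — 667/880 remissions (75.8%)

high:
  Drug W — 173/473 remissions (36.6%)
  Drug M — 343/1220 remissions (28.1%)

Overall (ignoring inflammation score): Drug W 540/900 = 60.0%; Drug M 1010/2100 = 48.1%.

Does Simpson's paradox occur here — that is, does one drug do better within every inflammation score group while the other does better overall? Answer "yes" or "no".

Within each inflammation score level (low 85.9% vs 75.8%; high 36.6% vs 28.1%), Drug W has the higher rate every time. Pooled: 60.0% vs 48.1% — Drug W has the higher rate overall. They agree.

no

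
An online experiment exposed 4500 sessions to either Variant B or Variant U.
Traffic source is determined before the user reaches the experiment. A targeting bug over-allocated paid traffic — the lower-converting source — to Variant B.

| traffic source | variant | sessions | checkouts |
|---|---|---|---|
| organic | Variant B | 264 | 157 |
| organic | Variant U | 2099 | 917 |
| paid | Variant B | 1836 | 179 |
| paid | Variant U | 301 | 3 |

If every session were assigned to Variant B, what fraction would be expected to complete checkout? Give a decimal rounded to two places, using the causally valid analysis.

Traffic source satisfies the back-door criterion: it is not a descendant of the variant, and it blocks the spurious path from variant to outcome. Adjusting for it (i.e., using the within-traffic source rates) gives the causal effect.
Standardising Variant B to the population traffic source mix: 0.525·157/264 + 0.475·179/1836 = 0.359.

0.36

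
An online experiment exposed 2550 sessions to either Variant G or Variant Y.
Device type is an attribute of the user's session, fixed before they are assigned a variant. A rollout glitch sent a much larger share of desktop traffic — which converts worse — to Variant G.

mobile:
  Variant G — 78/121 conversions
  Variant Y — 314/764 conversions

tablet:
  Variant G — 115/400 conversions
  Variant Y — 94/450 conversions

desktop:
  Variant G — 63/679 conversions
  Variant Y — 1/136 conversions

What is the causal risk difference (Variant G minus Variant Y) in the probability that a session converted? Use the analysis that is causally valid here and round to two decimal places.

Variant G is higher inside every device type stratum but Variant Y is higher in aggregate. Whether to stratify depends on how device type relates to the variant.
Device type is set before the variant has any effect — it is not caused by the variant — and it independently drives the outcome. That makes it a confounder, so the causal comparison is within device type levels.
Adjusting over the population distribution of device type: 0.347·(0.645−0.411) + 0.333·(0.287−0.209) + 0.320·(0.093−0.007) = +0.135.

+0.13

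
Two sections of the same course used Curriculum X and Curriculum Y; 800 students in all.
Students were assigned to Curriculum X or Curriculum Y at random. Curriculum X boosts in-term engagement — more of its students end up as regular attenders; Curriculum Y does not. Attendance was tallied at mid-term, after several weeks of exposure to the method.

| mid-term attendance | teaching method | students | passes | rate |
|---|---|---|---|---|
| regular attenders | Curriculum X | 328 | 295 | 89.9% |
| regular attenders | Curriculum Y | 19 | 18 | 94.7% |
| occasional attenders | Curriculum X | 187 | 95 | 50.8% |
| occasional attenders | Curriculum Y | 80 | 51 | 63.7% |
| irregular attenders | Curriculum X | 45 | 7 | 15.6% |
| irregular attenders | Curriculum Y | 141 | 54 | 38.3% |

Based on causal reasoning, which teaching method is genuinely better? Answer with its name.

Mid-term attendance here is a post-treatment variable shaped by the teaching method; conditioning on it would introduce bias rather than remove it. The overall comparison is the causal one.
Pooled: Curriculum X 70.9% vs Curriculum Y 51.2%; Curriculum X is higher overall.

Curriculum X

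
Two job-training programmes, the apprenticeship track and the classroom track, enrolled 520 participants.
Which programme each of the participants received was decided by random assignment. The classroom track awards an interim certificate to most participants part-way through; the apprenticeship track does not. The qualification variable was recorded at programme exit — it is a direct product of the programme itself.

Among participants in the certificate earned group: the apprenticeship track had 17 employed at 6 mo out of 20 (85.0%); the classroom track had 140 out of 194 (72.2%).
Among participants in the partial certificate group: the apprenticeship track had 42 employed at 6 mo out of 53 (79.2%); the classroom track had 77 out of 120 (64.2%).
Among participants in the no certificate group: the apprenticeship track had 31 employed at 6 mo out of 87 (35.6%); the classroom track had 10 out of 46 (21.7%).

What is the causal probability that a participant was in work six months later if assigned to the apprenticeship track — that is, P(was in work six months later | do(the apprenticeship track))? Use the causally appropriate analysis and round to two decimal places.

0.56

Within every qualification attained during the programme level the apprenticeship track has the higher rate, yet pooled the classroom track does — Simpson's reversal.
Qualification attained during the programme is downstream of the programme. One should not condition on a consequence of treatment, so the overall rates are the right comparison.
So P(outcome | do(the apprenticeship track)) is just the pooled rate for the apprenticeship track: 90/160 = 0.562.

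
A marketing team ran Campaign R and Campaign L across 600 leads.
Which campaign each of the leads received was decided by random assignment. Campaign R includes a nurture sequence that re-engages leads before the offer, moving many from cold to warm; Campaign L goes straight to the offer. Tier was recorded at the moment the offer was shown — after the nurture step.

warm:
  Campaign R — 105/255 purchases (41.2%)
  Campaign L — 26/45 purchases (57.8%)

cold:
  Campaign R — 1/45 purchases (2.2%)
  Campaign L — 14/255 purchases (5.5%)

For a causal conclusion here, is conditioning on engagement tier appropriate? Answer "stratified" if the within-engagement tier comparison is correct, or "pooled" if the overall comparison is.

pooled

The distribution of engagement tier is itself part of what the campaign does — it is an intermediate outcome. Holding it fixed would remove that part of the effect; the total effect is the pooled difference.
Pooled: Campaign R 35.3% vs Campaign L 13.3%; Campaign R is higher overall.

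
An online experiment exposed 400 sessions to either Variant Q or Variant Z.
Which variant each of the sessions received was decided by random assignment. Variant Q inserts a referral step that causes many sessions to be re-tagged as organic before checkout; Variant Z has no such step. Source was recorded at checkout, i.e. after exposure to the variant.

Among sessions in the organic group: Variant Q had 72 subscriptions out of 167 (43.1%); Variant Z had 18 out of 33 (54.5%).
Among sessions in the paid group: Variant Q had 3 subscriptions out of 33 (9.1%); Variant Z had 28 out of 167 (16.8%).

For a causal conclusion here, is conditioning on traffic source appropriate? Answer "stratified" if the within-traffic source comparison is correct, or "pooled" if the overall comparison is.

The traffic source-specific comparison favours Variant Z throughout, but the pooled figures favour Variant Q. The question is whether to condition on traffic source.
The distribution of traffic source is itself part of what the variant does — it is an intermediate outcome. Holding it fixed would remove that part of the effect; the total effect is the pooled difference.
Pooled: Variant Q 37.5% vs Variant Z 23.0%; Variant Q is higher overall.

pooled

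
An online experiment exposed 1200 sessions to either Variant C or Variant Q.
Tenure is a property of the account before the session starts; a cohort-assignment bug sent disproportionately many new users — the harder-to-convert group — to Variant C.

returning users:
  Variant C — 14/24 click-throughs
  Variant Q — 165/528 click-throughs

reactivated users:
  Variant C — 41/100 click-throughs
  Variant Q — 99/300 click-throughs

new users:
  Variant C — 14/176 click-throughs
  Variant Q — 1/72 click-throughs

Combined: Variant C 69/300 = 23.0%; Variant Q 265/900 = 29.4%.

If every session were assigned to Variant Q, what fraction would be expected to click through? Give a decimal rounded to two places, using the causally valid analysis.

0.26

Variant C is higher inside every user tenure stratum but Variant Q is higher in aggregate. Whether to stratify depends on how user tenure relates to the variant.
User tenure satisfies the back-door criterion: it is not a descendant of the variant, and it blocks the spurious path from variant to outcome. Adjusting for it (i.e., using the within-user tenure rates) gives the causal effect.
Standardising Variant Q to the population user tenure mix: 0.460·165/528 + 0.333·99/300 + 0.207·1/72 = 0.257.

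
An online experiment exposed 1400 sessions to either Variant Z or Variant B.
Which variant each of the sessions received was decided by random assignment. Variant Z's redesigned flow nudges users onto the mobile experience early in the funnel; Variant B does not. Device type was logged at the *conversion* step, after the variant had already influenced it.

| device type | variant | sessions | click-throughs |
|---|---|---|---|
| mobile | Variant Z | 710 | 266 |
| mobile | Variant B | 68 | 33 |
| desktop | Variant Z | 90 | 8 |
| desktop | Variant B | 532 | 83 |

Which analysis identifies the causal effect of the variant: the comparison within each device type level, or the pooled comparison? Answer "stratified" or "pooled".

Device type is downstream of the variant. One should not condition on a consequence of treatment, so the overall rates are the right comparison.
Pooled: Variant Z 34.2% vs Variant B 19.3%; Variant Z is higher overall.

pooled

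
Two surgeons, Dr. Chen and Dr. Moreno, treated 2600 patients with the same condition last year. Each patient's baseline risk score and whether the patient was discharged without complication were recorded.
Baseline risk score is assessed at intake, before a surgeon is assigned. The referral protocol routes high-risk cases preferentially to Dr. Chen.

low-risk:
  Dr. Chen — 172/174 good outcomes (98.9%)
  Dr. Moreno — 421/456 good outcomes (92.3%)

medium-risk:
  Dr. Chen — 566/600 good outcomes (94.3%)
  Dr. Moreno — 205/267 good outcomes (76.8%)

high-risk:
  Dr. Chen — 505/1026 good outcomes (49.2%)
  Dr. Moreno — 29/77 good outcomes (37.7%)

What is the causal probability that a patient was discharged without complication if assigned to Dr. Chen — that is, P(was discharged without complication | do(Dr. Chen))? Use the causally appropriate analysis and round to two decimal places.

0.76

Baseline risk score differs across surgeons for reasons unrelated to any effect of the surgeon itself, and it separately predicts the outcome — a classic confounder. We must compare within baseline risk score levels.
Standardising Dr. Chen to the population baseline risk score mix: 0.242·172/174 + 0.333·566/600 + 0.424·505/1026 = 0.763.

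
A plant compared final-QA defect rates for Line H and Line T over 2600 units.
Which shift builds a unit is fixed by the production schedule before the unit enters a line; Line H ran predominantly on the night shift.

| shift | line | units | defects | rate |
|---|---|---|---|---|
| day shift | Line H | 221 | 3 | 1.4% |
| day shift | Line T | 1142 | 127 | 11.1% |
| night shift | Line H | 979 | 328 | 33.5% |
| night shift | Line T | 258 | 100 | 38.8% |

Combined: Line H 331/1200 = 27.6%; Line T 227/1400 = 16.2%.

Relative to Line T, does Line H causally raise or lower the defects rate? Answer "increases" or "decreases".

decreases

Shift differs across lines for reasons unrelated to any effect of the line itself, and it separately predicts the outcome — a classic confounder. We must compare within shift levels.
Within each level — day shift: 1.4% vs 11.1%; night shift: 33.5% vs 38.8% — Line H is lower every time.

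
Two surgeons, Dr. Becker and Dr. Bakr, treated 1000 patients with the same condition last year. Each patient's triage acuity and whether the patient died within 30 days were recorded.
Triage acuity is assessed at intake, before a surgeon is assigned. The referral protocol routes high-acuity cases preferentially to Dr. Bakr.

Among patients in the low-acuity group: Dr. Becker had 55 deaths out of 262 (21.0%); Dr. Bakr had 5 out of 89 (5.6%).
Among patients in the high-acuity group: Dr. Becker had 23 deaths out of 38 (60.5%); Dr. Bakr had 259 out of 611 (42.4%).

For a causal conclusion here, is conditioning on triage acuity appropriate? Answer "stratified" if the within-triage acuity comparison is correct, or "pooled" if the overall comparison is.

Within every triage acuity level Dr. Bakr has the lower rate, yet pooled Dr. Becker does — Simpson's reversal.
Triage acuity is set before the surgeon has any effect — it is not caused by the surgeon — and it independently drives the outcome. That makes it a confounder, so the causal comparison is within triage acuity levels.
Within each level — low-acuity: 21.0% vs 5.6%; high-acuity: 60.5% vs 42.4% — Dr. Bakr is lower every time.

stratified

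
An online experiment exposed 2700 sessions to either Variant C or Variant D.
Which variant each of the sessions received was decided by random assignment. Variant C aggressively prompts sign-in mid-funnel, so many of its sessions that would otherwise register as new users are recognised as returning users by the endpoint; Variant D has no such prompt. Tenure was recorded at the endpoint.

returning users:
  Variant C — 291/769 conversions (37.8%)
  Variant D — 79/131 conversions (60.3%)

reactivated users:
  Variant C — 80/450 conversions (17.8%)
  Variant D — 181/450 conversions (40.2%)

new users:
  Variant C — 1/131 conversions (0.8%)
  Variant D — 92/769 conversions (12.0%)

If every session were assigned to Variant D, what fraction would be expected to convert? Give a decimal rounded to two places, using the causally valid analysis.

0.26

The distribution of user tenure is itself part of what the variant does — it is an intermediate outcome. Holding it fixed would remove that part of the effect; the total effect is the pooled difference.
So P(outcome | do(Variant D)) is just the pooled rate for Variant D: 352/1350 = 0.261.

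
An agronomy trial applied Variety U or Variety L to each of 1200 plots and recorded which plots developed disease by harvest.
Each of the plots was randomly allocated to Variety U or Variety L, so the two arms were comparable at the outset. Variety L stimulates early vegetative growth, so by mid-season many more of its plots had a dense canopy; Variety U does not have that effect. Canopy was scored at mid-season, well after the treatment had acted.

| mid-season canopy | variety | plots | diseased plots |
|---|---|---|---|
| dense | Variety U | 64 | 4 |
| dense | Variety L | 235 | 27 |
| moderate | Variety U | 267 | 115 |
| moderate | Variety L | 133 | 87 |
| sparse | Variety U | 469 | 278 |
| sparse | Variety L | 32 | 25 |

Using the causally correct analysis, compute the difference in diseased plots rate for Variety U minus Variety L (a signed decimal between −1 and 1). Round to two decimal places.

+0.15

Mid-season canopy here is a post-treatment variable shaped by the variety; conditioning on it would introduce bias rather than remove it. The overall comparison is the causal one.
The causal difference is the pooled difference: 0.496 − 0.347 = +0.149.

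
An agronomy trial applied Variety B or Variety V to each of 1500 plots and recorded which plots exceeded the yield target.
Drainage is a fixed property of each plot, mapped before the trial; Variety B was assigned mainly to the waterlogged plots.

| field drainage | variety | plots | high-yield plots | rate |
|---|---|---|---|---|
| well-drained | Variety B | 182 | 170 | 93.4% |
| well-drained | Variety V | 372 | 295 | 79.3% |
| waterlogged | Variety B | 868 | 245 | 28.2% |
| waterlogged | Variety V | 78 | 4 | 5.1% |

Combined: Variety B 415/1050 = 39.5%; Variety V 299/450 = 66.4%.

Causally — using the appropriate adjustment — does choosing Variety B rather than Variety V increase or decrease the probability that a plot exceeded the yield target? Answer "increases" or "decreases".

Within every field drainage level Variety B has the higher rate, yet pooled Variety V does — Simpson's reversal.
Here field drainage is a common cause — it drives both which variety a case falls under and the outcome. The crude comparison mixes populations; the stratum-specific rates are the causally relevant ones.
Within each level — well-drained: 93.4% vs 79.3%; waterlogged: 28.2% vs 5.1% — Variety B is higher every time.

increases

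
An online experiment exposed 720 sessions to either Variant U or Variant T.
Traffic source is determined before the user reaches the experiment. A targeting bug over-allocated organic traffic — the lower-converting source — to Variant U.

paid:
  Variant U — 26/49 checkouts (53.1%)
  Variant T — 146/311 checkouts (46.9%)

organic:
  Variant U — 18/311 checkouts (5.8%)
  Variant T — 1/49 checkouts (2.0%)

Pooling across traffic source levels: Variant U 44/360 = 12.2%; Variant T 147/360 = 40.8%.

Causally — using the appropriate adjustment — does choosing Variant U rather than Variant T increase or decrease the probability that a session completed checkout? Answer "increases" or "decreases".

increases

The traffic source-specific comparison favours Variant U throughout, but the pooled figures favour Variant T. The question is whether to condition on traffic source.
Since traffic source is a pre-existing factor (not a product of the variant) and it affects the outcome on its own, it is a confounder. The stratified rates, not the pooled rate, identify the causal effect.
Within each level — paid: 53.1% vs 46.9%; organic: 5.8% vs 2.0% — Variant U is higher every time.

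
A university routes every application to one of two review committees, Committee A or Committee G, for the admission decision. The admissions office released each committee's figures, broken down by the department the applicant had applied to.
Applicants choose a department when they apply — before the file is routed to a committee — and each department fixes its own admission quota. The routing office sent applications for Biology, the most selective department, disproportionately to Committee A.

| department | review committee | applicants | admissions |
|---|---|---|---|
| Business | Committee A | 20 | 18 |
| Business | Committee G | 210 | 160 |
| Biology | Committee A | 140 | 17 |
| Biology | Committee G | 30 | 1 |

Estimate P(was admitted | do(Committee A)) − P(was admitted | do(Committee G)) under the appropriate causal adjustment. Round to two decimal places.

+0.12

The stratified and pooled comparisons disagree (Committee A wins within each department; Committee G wins overall), so the answer turns on the causal role of department.
The imbalance in department arose from how applicants were allocated, not from anything the review committee did; and department independently affects the outcome. The pooled gap is confounded — condition on department.
Adjusting over the population distribution of department: 0.575·(0.900−0.762) + 0.425·(0.121−0.033) = +0.117.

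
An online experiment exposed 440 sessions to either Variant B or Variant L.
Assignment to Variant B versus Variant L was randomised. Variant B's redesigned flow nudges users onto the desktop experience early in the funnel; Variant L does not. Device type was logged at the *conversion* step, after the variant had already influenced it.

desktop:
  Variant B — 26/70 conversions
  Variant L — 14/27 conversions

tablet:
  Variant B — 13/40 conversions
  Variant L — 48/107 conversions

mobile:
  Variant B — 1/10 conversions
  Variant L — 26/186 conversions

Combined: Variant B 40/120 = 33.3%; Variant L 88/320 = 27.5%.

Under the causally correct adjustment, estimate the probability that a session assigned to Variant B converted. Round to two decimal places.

0.33

Device type is downstream of the variant. One should not condition on a consequence of treatment, so the overall rates are the right comparison.
So P(outcome | do(Variant B)) is just the pooled rate for Variant B: 40/120 = 0.333.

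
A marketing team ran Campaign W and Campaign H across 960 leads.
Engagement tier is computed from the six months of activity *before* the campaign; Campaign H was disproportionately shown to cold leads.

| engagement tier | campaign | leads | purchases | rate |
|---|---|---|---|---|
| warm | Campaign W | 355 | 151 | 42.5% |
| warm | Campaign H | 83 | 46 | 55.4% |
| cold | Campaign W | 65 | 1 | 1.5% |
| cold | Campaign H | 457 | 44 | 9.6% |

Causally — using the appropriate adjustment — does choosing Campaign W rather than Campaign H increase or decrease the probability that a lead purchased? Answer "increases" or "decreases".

decreases

Engagement tier is set before the campaign has any effect — it is not caused by the campaign — and it independently drives the outcome. That makes it a confounder, so the causal comparison is within engagement tier levels.
Within each level — warm: 42.5% vs 55.4%; cold: 1.5% vs 9.6% — Campaign H is higher every time.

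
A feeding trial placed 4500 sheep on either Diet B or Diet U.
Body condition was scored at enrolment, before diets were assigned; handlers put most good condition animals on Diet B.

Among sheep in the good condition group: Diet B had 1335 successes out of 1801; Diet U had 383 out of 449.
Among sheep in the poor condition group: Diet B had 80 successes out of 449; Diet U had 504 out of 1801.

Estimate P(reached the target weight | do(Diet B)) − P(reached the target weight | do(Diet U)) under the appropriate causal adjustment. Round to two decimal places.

Diet U is higher inside every starting body condition stratum but Diet B is higher in aggregate. Whether to stratify depends on how starting body condition relates to the diet.
The imbalance in starting body condition arose from how sheep were allocated, not from anything the diet did; and starting body condition independently affects the outcome. The pooled gap is confounded — condition on starting body condition.
Adjusting over the population distribution of starting body condition: 0.500·(0.741−0.853) + 0.500·(0.178−0.280) = -0.107.

-0.11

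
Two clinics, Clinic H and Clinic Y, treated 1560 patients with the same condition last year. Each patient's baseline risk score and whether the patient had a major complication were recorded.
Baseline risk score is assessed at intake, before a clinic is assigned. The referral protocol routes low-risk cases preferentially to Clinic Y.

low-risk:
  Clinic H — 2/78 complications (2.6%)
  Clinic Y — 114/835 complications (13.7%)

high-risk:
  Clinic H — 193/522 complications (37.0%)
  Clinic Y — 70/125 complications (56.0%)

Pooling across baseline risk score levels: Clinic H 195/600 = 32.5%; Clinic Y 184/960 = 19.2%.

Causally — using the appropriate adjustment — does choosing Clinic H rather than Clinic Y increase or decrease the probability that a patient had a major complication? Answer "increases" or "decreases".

decreases

The imbalance in baseline risk score arose from how patients were allocated, not from anything the clinic did; and baseline risk score independently affects the outcome. The pooled gap is confounded — condition on baseline risk score.
Within each level — low-risk: 2.6% vs 13.7%; high-risk: 37.0% vs 56.0% — Clinic H is lower every time.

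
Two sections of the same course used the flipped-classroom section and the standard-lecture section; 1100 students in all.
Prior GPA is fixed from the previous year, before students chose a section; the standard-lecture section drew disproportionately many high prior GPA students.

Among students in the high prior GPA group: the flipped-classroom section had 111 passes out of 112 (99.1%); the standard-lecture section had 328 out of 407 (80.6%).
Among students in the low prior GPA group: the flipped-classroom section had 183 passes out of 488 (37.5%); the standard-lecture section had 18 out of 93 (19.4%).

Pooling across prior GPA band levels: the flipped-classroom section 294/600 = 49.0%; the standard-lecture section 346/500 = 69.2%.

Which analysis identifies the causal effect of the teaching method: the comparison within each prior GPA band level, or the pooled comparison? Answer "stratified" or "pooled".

Within every prior GPA band level the flipped-classroom section has the higher rate, yet pooled the standard-lecture section does — Simpson's reversal.
Prior GPA band satisfies the back-door criterion: it is not a descendant of the teaching method, and it blocks the spurious path from teaching method to outcome. Adjusting for it (i.e., using the within-prior GPA band rates) gives the causal effect.
Within each level — high prior GPA: 99.1% vs 80.6%; low prior GPA: 37.5% vs 19.4% — the flipped-classroom section is higher every time.

stratified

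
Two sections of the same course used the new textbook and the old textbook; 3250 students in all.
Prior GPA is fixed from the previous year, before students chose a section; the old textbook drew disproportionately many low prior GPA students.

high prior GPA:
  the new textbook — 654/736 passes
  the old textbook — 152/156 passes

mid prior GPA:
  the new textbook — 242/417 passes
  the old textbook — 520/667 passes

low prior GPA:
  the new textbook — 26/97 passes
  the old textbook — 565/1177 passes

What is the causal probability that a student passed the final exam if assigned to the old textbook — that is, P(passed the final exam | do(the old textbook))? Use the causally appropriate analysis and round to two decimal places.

the old textbook is higher inside every prior GPA band stratum but the new textbook is higher in aggregate. Whether to stratify depends on how prior GPA band relates to the teaching method.
Prior GPA band differs across teaching methods for reasons unrelated to any effect of the teaching method itself, and it separately predicts the outcome — a classic confounder. We must compare within prior GPA band levels.
Standardising the old textbook to the population prior GPA band mix: 0.274·152/156 + 0.334·520/667 + 0.392·565/1177 = 0.716.

0.72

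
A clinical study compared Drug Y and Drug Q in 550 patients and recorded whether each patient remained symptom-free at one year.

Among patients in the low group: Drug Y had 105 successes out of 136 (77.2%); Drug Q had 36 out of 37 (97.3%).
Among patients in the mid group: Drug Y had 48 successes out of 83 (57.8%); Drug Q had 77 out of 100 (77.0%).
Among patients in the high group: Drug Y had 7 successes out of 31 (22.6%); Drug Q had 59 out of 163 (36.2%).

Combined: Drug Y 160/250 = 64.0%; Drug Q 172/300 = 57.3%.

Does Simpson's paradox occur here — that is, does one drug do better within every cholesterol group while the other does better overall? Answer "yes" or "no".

yes

Within each cholesterol level (low 77.2% vs 97.3%; mid 57.8% vs 77.0%; high 22.6% vs 36.2%), Drug Q has the higher rate every time. Pooled: 64.0% vs 57.3% — Drug Y has the higher rate overall. The two comparisons disagree.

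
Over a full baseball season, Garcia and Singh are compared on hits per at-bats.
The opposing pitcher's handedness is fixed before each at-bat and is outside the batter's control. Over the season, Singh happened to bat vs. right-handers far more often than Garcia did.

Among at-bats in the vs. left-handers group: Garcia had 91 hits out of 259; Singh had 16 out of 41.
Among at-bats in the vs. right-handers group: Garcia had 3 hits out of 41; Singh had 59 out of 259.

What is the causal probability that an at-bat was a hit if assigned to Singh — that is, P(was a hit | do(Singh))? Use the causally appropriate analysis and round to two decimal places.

The imbalance in pitcher handedness arose from how at-bats were allocated, not from anything the player did; and pitcher handedness independently affects the outcome. The pooled gap is confounded — condition on pitcher handedness.
Standardising Singh to the population pitcher handedness mix: 0.500·16/41 + 0.500·59/259 = 0.309.

0.31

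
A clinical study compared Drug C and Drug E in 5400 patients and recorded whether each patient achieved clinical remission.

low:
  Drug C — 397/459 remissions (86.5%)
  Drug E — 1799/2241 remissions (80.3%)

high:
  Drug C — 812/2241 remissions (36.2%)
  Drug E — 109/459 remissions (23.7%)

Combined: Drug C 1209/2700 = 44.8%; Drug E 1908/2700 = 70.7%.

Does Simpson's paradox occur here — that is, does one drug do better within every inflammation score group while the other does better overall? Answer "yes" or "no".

yes

Within each inflammation score level (low 86.5% vs 80.3%; high 36.2% vs 23.7%), Drug C has the higher rate every time. Pooled: 44.8% vs 70.7% — Drug E has the higher rate overall. The two comparisons disagree.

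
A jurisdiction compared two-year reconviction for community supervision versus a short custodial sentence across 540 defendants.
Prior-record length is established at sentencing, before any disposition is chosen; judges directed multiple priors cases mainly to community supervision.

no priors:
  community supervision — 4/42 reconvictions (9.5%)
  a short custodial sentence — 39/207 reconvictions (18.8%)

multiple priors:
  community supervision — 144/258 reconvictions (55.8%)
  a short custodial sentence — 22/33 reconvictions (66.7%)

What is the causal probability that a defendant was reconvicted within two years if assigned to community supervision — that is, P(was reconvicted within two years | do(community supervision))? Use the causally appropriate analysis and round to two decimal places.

0.34

Nothing the disposition does changes prior-record length; the imbalance is an allocation artefact. With prior-record length also predicting the outcome, the pooled figure is confounded, and the within-stratum comparison is the causal one.
Standardising community supervision to the population prior-record length mix: 0.461·4/42 + 0.539·144/258 = 0.345.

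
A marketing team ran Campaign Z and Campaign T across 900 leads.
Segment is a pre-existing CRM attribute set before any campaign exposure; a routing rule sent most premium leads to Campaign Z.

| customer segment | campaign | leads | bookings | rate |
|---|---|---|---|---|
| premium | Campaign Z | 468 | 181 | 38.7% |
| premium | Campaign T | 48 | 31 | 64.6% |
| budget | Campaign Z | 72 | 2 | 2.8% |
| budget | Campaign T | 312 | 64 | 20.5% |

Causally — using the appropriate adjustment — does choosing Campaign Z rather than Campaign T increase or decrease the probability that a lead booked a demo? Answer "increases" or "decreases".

Within every customer segment level Campaign T has the higher rate, yet pooled Campaign Z does — Simpson's reversal.
The imbalance in customer segment arose from how leads were allocated, not from anything the campaign did; and customer segment independently affects the outcome. The pooled gap is confounded — condition on customer segment.
Within each level — premium: 38.7% vs 64.6%; budget: 2.8% vs 20.5% — Campaign T is higher every time.

decreases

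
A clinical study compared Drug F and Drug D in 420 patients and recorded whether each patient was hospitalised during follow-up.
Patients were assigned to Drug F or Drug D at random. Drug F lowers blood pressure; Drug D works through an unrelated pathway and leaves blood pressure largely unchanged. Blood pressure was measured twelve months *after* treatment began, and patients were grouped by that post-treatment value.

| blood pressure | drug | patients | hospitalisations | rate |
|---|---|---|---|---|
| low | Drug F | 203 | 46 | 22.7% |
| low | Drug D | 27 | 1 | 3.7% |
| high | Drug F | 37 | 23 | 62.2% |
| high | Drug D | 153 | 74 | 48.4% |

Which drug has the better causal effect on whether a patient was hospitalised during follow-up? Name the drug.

Drug F

The stratified and pooled comparisons disagree (Drug D wins within each blood pressure; Drug F wins overall), so the answer turns on the causal role of blood pressure.
Because the drug influences blood pressure, blood pressure is a post-treatment mediator, not a confounder. Stratifying on it would bias the estimate; the causal effect is the crude pooled difference.
Pooled: Drug F 28.7% vs Drug D 41.7%; Drug F is lower overall.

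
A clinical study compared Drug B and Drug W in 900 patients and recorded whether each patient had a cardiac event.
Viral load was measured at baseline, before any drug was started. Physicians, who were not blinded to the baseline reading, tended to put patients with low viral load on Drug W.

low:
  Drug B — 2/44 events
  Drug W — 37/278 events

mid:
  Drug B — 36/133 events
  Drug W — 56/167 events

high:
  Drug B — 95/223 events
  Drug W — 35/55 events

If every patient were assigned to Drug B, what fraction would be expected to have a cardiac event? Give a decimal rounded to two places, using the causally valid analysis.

0.24

Drug B is lower inside every viral load stratum but Drug W is lower in aggregate. Whether to stratify depends on how viral load relates to the drug.
Here viral load is a common cause — it drives both which drug a case falls under and the outcome. The crude comparison mixes populations; the stratum-specific rates are the causally relevant ones.
Standardising Drug B to the population viral load mix: 0.358·2/44 + 0.333·36/133 + 0.309·95/223 = 0.238.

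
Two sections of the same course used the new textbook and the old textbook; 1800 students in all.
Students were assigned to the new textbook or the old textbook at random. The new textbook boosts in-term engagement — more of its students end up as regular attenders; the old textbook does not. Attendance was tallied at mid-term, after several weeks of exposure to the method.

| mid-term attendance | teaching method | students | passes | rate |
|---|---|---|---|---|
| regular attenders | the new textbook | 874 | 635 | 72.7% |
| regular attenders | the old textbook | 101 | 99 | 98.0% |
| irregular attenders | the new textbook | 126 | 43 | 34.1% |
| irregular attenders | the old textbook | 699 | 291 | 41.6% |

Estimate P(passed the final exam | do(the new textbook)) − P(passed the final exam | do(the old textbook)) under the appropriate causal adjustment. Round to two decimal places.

Stratifying would compare teaching methods among students the teaching methods themselves sorted into mid-term attendance groups — a form of selection on an intermediate. The unconditioned pooled rates give the total causal effect.
The causal difference is the pooled difference: 0.678 − 0.487 = +0.191.

+0.19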